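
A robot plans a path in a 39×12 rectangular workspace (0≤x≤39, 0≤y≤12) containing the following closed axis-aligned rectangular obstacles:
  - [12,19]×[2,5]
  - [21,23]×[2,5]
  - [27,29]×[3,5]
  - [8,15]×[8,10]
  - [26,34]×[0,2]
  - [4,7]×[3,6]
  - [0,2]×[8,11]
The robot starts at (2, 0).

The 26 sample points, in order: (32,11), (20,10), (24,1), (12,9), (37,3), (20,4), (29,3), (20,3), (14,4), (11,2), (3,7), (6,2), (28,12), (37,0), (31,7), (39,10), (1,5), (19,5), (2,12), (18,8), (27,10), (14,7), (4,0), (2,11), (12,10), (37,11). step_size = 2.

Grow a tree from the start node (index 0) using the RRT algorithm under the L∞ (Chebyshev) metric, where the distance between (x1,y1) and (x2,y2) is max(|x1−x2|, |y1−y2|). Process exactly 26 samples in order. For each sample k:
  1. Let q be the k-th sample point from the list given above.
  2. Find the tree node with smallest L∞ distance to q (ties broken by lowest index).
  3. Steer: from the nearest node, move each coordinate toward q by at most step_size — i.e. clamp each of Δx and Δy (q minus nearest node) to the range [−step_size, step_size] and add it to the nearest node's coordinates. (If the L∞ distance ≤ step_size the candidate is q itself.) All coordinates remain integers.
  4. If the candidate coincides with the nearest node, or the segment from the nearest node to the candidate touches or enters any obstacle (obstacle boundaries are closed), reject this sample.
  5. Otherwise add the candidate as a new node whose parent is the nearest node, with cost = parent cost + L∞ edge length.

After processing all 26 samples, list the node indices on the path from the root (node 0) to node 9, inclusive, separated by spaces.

Path: 0 1 6 9

1. q=(32,11) nearest=0 d=30 new=(4,2) → add node 1 parent=0 cost=2
2. q=(20,10) nearest=1 d=16 new=(6,4) → blocked by [4,7]×[3,6], reject
3. q=(24,1) nearest=1 d=20 new=(6,1) → add node 2 parent=1 cost=4
4. q=(12,9) nearest=1 d=8 new=(6,4) → blocked by [4,7]×[3,6], reject
5. q=(37,3) nearest=2 d=31 new=(8,3) → add node 3 parent=2 cost=6
6. q=(20,4) nearest=3 d=12 new=(10,4) → add node 4 parent=3 cost=8
7. q=(29,3) nearest=4 d=19 new=(12,3) → blocked by [12,19]×[2,5], reject
8. q=(20,3) nearest=4 d=10 new=(12,3) → blocked by [12,19]×[2,5], reject
9. q=(14,4) nearest=4 d=4 new=(12,4) → blocked by [12,19]×[2,5], reject
10. q=(11,2) nearest=4 d=2 new=(11,2) → add node 5 parent=4 cost=10
11. q=(3,7) nearest=1 d=5 new=(3,4) → add node 6 parent=1 cost=4
12. q=(6,2) nearest=2 d=1 new=(6,2) → add node 7 parent=2 cost=5
13. q=(28,12) nearest=5 d=17 new=(13,4) → blocked by [12,19]×[2,5], reject
14. q=(37,0) nearest=5 d=26 new=(13,0) → add node 8 parent=5 cost=12
15. q=(31,7) nearest=8 d=18 new=(15,2) → blocked by [12,19]×[2,5], reject
16. q=(39,10) nearest=8 d=26 new=(15,2) → blocked by [12,19]×[2,5], reject
17. q=(1,5) nearest=6 d=2 new=(1,5) → add node 9 parent=6 cost=6
18. q=(19,5) nearest=8 d=6 new=(15,2) → blocked by [12,19]×[2,5], reject
19. q=(2,12) nearest=9 d=7 new=(2,7) → add node 10 parent=9 cost=8
20. q=(18,8) nearest=5 d=7 new=(13,4) → blocked by [12,19]×[2,5], reject
21. q=(27,10) nearest=8 d=14 new=(15,2) → blocked by [12,19]×[2,5], reject
22. q=(14,7) nearest=4 d=4 new=(12,6) → add node 11 parent=4 cost=10
23. q=(4,0) nearest=0 d=2 new=(4,0) → add node 12 parent=0 cost=2
24. q=(2,11) nearest=10 d=4 new=(2,9) → blocked by [0,2]×[8,11], reject
25. q=(12,10) nearest=11 d=4 new=(12,8) → blocked by [8,15]×[8,10], reject
26. q=(37,11) nearest=8 d=24 new=(15,2) → blocked by [12,19]×[2,5], reject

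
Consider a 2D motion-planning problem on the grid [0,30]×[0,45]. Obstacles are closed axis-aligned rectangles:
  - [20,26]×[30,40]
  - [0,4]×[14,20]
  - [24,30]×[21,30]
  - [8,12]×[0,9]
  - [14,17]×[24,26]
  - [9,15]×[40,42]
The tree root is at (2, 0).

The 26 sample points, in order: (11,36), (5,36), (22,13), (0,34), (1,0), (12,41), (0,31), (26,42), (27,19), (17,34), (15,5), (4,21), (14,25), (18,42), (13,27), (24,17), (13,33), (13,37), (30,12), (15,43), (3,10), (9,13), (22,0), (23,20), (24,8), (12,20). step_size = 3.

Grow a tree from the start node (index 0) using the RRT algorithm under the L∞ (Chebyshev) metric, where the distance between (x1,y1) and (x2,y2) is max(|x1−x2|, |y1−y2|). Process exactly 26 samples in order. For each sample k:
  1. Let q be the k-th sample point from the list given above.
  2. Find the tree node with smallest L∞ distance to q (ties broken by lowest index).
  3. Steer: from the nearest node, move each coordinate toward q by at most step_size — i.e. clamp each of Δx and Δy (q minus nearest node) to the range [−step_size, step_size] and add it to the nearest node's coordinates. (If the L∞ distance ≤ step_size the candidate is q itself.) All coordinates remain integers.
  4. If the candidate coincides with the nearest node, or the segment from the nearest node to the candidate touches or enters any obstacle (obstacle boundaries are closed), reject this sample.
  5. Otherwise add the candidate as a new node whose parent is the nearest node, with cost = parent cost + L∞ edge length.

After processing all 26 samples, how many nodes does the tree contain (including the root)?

1. q=(11,36) nearest=0 d=36 new=(5,3) → add node 1 parent=0 cost=3
2. q=(5,36) nearest=1 d=33 new=(5,6) → add node 2 parent=1 cost=6
3. q=(22,13) nearest=1 d=17 new=(8,6) → blocked by [8,12]×[0,9], reject
4. q=(0,34) nearest=2 d=28 new=(2,9) → add node 3 parent=2 cost=9
5. q=(1,0) nearest=0 d=1 new=(1,0) → add node 4 parent=0 cost=1
6. q=(12,41) nearest=3 d=32 new=(5,12) → add node 5 parent=3 cost=12
7. q=(0,31) nearest=5 d=19 new=(2,15) → blocked by [0,4]×[14,20], reject
8. q=(26,42) nearest=5 d=30 new=(8,15) → add node 6 parent=5 cost=15
9. q=(27,19) nearest=6 d=19 new=(11,18) → add node 7 parent=6 cost=18
10. q=(17,34) nearest=7 d=16 new=(14,21) → add node 8 parent=7 cost=21
11. q=(15,5) nearest=1 d=10 new=(8,5) → blocked by [8,12]×[0,9], reject
12. q=(4,21) nearest=6 d=6 new=(5,18) → add node 9 parent=6 cost=18
13. q=(14,25) nearest=8 d=4 new=(14,24) → blocked by [14,17]×[24,26], reject
14. q=(18,42) nearest=8 d=21 new=(17,24) → blocked by [14,17]×[24,26], reject
15. q=(13,27) nearest=8 d=6 new=(13,24) → add node 10 parent=8 cost=24
16. q=(24,17) nearest=8 d=10 new=(17,18) → add node 11 parent=8 cost=24
17. q=(13,33) nearest=10 d=9 new=(13,27) → add node 12 parent=10 cost=27
18. q=(13,37) nearest=12 d=10 new=(13,30) → add node 13 parent=12 cost=30
19. q=(30,12) nearest=11 d=13 new=(20,15) → add node 14 parent=11 cost=27
20. q=(15,43) nearest=13 d=13 new=(15,33) → add node 15 parent=13 cost=33
21. q=(3,10) nearest=3 d=1 new=(3,10) → add node 16 parent=3 cost=10
22. q=(9,13) nearest=6 d=2 new=(9,13) → add node 17 parent=6 cost=17
23. q=(22,0) nearest=17 d=13 new=(12,10) → add node 18 parent=17 cost=20
24. q=(23,20) nearest=14 d=5 new=(23,18) → add node 19 parent=14 cost=30
25. q=(24,8) nearest=14 d=7 new=(23,12) → add node 20 parent=14 cost=30
26. q=(12,20) nearest=7 d=2 new=(12,20) → add node 21 parent=7 cost=20

Node count: 22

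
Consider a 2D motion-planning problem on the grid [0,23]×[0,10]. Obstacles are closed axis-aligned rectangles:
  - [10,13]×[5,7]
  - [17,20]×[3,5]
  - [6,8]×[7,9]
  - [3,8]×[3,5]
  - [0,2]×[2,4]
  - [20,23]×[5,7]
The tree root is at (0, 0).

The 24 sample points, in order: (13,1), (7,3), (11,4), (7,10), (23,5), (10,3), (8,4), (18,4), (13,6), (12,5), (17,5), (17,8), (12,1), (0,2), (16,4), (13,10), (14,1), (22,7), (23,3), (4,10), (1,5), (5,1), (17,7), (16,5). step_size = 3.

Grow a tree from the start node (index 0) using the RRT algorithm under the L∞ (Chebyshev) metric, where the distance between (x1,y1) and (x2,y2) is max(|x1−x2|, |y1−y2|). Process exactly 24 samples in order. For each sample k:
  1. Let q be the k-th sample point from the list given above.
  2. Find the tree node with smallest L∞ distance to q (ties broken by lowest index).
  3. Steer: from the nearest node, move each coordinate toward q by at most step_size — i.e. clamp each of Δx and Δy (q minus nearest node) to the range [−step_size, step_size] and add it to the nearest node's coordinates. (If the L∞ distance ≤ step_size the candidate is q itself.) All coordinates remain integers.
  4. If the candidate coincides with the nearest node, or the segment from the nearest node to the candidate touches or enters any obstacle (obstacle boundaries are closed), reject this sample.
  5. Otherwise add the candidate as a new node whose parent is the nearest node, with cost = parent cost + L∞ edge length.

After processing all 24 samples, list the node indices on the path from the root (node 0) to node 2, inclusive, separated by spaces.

1. q=(13,1) nearest=0 d=13 new=(3,1) → add node 1 parent=0 cost=3
2. q=(7,3) nearest=1 d=4 new=(6,3) → blocked by [3,8]×[3,5], reject
3. q=(11,4) nearest=1 d=8 new=(6,4) → blocked by [3,8]×[3,5], reject
4. q=(7,10) nearest=1 d=9 new=(6,4) → blocked by [3,8]×[3,5], reject
5. q=(23,5) nearest=1 d=20 new=(6,4) → blocked by [3,8]×[3,5], reject
6. q=(10,3) nearest=1 d=7 new=(6,3) → blocked by [3,8]×[3,5], reject
7. q=(8,4) nearest=1 d=5 new=(6,4) → blocked by [3,8]×[3,5], reject
8. q=(18,4) nearest=1 d=15 new=(6,4) → blocked by [3,8]×[3,5], reject
9. q=(13,6) nearest=1 d=10 new=(6,4) → blocked by [3,8]×[3,5], reject
10. q=(12,5) nearest=1 d=9 new=(6,4) → blocked by [3,8]×[3,5], reject
11. q=(17,5) nearest=1 d=14 new=(6,4) → blocked by [3,8]×[3,5], reject
12. q=(17,8) nearest=1 d=14 new=(6,4) → blocked by [3,8]×[3,5], reject
13. q=(12,1) nearest=1 d=9 new=(6,1) → add node 2 parent=1 cost=6
14. q=(0,2) nearest=0 d=2 new=(0,2) → blocked by [0,2]×[2,4], reject
15. q=(16,4) nearest=2 d=10 new=(9,4) → blocked by [3,8]×[3,5], reject
16. q=(13,10) nearest=2 d=9 new=(9,4) → blocked by [3,8]×[3,5], reject
17. q=(14,1) nearest=2 d=8 new=(9,1) → add node 3 parent=2 cost=9
18. q=(22,7) nearest=3 d=13 new=(12,4) → add node 4 parent=3 cost=12
19. q=(23,3) nearest=4 d=11 new=(15,3) → add node 5 parent=4 cost=15
20. q=(4,10) nearest=4 d=8 new=(9,7) → blocked by [10,13]×[5,7], reject
21. q=(1,5) nearest=1 d=4 new=(1,4) → blocked by [0,2]×[2,4], reject
22. q=(5,1) nearest=2 d=1 new=(5,1) → add node 6 parent=2 cost=7
23. q=(17,7) nearest=5 d=4 new=(17,6) → add node 7 parent=5 cost=18
24. q=(16,5) nearest=7 d=1 new=(16,5) → add node 8 parent=7 cost=19

Path: 0 1 2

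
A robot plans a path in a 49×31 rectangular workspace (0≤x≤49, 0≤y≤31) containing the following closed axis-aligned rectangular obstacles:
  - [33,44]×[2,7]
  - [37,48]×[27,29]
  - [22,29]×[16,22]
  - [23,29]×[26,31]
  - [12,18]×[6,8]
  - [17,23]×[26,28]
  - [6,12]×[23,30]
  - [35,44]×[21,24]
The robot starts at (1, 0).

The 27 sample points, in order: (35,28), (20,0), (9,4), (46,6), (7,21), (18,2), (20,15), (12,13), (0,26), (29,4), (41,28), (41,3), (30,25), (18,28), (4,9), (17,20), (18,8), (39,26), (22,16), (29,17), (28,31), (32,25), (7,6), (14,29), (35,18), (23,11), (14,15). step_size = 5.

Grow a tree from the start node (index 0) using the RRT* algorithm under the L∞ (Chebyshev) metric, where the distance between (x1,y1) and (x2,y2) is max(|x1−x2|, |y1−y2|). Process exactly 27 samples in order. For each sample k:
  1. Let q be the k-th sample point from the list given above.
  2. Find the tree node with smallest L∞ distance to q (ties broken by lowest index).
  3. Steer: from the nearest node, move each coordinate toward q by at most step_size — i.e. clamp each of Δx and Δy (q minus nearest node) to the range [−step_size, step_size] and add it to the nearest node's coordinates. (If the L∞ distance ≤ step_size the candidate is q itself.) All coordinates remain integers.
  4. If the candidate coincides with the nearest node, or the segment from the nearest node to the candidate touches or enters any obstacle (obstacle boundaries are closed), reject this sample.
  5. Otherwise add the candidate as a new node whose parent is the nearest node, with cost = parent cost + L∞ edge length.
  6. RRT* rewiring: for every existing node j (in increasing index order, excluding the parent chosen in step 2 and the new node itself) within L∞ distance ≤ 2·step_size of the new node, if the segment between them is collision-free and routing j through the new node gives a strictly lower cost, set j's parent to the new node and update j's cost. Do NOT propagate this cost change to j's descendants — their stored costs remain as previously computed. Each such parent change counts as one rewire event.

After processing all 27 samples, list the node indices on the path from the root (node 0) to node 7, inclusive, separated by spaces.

Path: 0 1 17 7

1. q=(35,28) nearest=0 d=34 new=(6,5) → add node 1 parent=0 cost=5
2. q=(20,0) nearest=1 d=14 new=(11,0) → add node 2 parent=1 cost=10
3. q=(9,4) nearest=1 d=3 new=(9,4) → add node 3 parent=1 cost=8
4. q=(46,6) nearest=2 d=35 new=(16,5) → add node 4 parent=2 cost=15
5. q=(7,21) nearest=1 d=16 new=(7,10) → add node 5 parent=1 cost=10
6. q=(18,2) nearest=4 d=3 new=(18,2) → add node 6 parent=4 cost=18
7. q=(20,15) nearest=4 d=10 new=(20,10) → blocked by [12,18]×[6,8], reject
8. q=(12,13) nearest=5 d=5 new=(12,13) → add node 7 parent=5 cost=15
9. q=(0,26) nearest=7 d=13 new=(7,18) → add node 8 parent=7 cost=20
10. q=(29,4) nearest=6 d=11 new=(23,4) → add node 9 parent=6 cost=23
11. q=(41,28) nearest=9 d=24 new=(28,9) → add node 10 parent=9 cost=28
12. q=(41,3) nearest=10 d=13 new=(33,4) → blocked by [33,44]×[2,7], reject
13. q=(30,25) nearest=10 d=16 new=(30,14) → add node 11 parent=10 cost=33
14. q=(18,28) nearest=8 d=11 new=(12,23) → blocked by [6,12]×[23,30], reject
15. q=(4,9) nearest=5 d=3 new=(4,9) → add node 12 parent=5 cost=13
16. q=(17,20) nearest=7 d=7 new=(17,18) → add node 13 parent=7 cost=20
17. q=(18,8) nearest=4 d=3 new=(18,8) → blocked by [12,18]×[6,8], reject
18. q=(39,26) nearest=11 d=12 new=(35,19) → add node 14 parent=11 cost=38
19. q=(22,16) nearest=13 d=5 new=(22,16) → blocked by [22,29]×[16,22], reject
20. q=(29,17) nearest=11 d=3 new=(29,17) → blocked by [22,29]×[16,22], reject
21. q=(28,31) nearest=14 d=12 new=(30,24) → add node 15 parent=14 cost=43
22. q=(32,25) nearest=15 d=2 new=(32,25) → add node 16 parent=15 cost=45
23. q=(7,6) nearest=1 d=1 new=(7,6) → add node 17 parent=1 cost=6; rewire 7→17 (13<15); rewire 12→17 (9<13)
24. q=(14,29) nearest=8 d=11 new=(12,23) → blocked by [6,12]×[23,30], reject
25. q=(35,18) nearest=14 d=1 new=(35,18) → add node 18 parent=14 cost=39
26. q=(23,11) nearest=10 d=5 new=(23,11) → add node 19 parent=10 cost=33
27. q=(14,15) nearest=7 d=2 new=(14,15) → add node 20 parent=7 cost=15; rewire 13→20 (18<20); rewire 19→20 (24<33)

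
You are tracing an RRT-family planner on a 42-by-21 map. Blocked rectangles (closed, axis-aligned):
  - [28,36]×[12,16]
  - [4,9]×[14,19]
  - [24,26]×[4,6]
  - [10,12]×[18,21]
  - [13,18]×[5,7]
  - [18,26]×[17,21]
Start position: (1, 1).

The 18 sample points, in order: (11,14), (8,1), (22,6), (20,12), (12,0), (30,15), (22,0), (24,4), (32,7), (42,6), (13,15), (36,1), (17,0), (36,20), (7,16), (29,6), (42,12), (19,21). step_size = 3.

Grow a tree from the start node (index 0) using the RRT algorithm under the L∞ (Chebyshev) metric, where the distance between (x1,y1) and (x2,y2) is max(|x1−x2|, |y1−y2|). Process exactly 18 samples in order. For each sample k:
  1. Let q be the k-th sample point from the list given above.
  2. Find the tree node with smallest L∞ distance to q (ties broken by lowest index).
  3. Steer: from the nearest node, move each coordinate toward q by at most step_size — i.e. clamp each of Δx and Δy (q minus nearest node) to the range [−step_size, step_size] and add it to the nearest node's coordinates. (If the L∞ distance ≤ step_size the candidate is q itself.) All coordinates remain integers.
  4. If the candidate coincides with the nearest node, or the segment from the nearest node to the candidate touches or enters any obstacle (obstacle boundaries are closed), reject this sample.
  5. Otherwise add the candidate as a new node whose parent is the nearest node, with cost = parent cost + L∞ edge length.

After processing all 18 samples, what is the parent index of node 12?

1. q=(11,14) nearest=0 d=13 new=(4,4) → add node 1 parent=0 cost=3
2. q=(8,1) nearest=1 d=4 new=(7,1) → add node 2 parent=1 cost=6
3. q=(22,6) nearest=2 d=15 new=(10,4) → add node 3 parent=2 cost=9
4. q=(20,12) nearest=3 d=10 new=(13,7) → blocked by [13,18]×[5,7], reject
5. q=(12,0) nearest=3 d=4 new=(12,1) → add node 4 parent=3 cost=12
6. q=(30,15) nearest=4 d=18 new=(15,4) → add node 5 parent=4 cost=15
7. q=(22,0) nearest=5 d=7 new=(18,1) → add node 6 parent=5 cost=18
8. q=(24,4) nearest=6 d=6 new=(21,4) → add node 7 parent=6 cost=21
9. q=(32,7) nearest=7 d=11 new=(24,7) → add node 8 parent=7 cost=24
10. q=(42,6) nearest=8 d=18 new=(27,6) → add node 9 parent=8 cost=27
11. q=(13,15) nearest=1 d=11 new=(7,7) → add node 10 parent=1 cost=6
12. q=(36,1) nearest=9 d=9 new=(30,3) → add node 11 parent=9 cost=30
13. q=(17,0) nearest=6 d=1 new=(17,0) → add node 12 parent=6 cost=19
14. q=(36,20) nearest=8 d=13 new=(27,10) → add node 13 parent=8 cost=27
15. q=(7,16) nearest=10 d=9 new=(7,10) → add node 14 parent=10 cost=9
16. q=(29,6) nearest=9 d=2 new=(29,6) → add node 15 parent=9 cost=29
17. q=(42,12) nearest=11 d=12 new=(33,6) → add node 16 parent=11 cost=33
18. q=(19,21) nearest=13 d=11 new=(24,13) → add node 17 parent=13 cost=30

Parent of node 12: 6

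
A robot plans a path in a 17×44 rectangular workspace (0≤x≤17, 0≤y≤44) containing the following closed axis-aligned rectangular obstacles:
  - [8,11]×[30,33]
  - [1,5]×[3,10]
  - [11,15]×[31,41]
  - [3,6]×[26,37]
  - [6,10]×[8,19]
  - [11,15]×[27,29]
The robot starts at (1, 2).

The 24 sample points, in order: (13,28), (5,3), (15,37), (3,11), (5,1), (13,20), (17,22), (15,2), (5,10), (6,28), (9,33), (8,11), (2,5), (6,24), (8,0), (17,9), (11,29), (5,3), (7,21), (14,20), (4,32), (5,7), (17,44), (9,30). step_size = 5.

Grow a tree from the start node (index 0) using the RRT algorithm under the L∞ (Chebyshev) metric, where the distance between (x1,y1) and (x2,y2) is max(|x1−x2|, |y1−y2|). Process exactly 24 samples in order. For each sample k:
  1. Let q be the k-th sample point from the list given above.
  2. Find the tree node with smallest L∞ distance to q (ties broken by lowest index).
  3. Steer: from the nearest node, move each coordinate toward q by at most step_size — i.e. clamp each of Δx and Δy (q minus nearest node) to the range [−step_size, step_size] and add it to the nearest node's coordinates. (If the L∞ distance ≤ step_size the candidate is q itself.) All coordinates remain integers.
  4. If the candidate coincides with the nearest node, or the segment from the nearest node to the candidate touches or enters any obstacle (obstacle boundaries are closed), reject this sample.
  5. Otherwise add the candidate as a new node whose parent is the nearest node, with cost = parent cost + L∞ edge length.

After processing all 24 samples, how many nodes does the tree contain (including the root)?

1. q=(13,28) nearest=0 d=26 new=(6,7) → blocked by [1,5]×[3,10], reject
2. q=(5,3) nearest=0 d=4 new=(5,3) → blocked by [1,5]×[3,10], reject
3. q=(15,37) nearest=0 d=35 new=(6,7) → blocked by [1,5]×[3,10], reject
4. q=(3,11) nearest=0 d=9 new=(3,7) → blocked by [1,5]×[3,10], reject
5. q=(5,1) nearest=0 d=4 new=(5,1) → add node 1 parent=0 cost=4
6. q=(13,20) nearest=0 d=18 new=(6,7) → blocked by [1,5]×[3,10], reject
7. q=(17,22) nearest=0 d=20 new=(6,7) → blocked by [1,5]×[3,10], reject
8. q=(15,2) nearest=1 d=10 new=(10,2) → add node 2 parent=1 cost=9
9. q=(5,10) nearest=0 d=8 new=(5,7) → blocked by [1,5]×[3,10], reject
10. q=(6,28) nearest=0 d=26 new=(6,7) → blocked by [1,5]×[3,10], reject
11. q=(9,33) nearest=0 d=31 new=(6,7) → blocked by [1,5]×[3,10], reject
12. q=(8,11) nearest=0 d=9 new=(6,7) → blocked by [1,5]×[3,10], reject
13. q=(2,5) nearest=0 d=3 new=(2,5) → blocked by [1,5]×[3,10], reject
14. q=(6,24) nearest=0 d=22 new=(6,7) → blocked by [1,5]×[3,10], reject
15. q=(8,0) nearest=2 d=2 new=(8,0) → add node 3 parent=2 cost=11
16. q=(17,9) nearest=2 d=7 new=(15,7) → add node 4 parent=2 cost=14
17. q=(11,29) nearest=4 d=22 new=(11,12) → add node 5 parent=4 cost=19
18. q=(5,3) nearest=1 d=2 new=(5,3) → blocked by [1,5]×[3,10], reject
19. q=(7,21) nearest=5 d=9 new=(7,17) → blocked by [6,10]×[8,19], reject
20. q=(14,20) nearest=5 d=8 new=(14,17) → add node 6 parent=5 cost=24
21. q=(4,32) nearest=6 d=15 new=(9,22) → add node 7 parent=6 cost=29
22. q=(5,7) nearest=0 d=5 new=(5,7) → blocked by [1,5]×[3,10], reject
23. q=(17,44) nearest=7 d=22 new=(14,27) → blocked by [11,15]×[27,29], reject
24. q=(9,30) nearest=7 d=8 new=(9,27) → add node 8 parent=7 cost=34

Node count: 9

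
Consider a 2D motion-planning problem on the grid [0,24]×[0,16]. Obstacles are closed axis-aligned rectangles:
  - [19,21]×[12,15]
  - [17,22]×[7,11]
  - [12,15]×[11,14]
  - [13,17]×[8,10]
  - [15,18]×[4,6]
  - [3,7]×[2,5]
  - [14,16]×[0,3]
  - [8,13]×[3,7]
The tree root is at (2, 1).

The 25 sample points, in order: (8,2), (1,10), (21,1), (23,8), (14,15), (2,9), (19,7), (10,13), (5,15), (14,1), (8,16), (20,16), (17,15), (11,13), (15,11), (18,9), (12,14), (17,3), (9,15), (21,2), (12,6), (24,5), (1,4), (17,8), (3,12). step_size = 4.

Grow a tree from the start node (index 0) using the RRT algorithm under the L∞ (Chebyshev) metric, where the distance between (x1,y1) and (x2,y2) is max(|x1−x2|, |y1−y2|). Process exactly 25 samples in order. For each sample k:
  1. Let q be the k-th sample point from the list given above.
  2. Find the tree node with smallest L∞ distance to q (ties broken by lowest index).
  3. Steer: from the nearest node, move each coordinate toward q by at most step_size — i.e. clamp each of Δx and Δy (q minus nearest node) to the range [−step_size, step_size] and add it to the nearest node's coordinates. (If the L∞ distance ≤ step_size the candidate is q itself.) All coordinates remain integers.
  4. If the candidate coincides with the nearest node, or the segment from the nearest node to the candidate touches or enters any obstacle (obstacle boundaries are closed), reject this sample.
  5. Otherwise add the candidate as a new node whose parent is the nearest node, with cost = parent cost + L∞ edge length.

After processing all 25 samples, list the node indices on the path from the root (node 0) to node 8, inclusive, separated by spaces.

1. q=(8,2) nearest=0 d=6 new=(6,2) → blocked by [3,7]×[2,5], reject
2. q=(1,10) nearest=0 d=9 new=(1,5) → add node 1 parent=0 cost=4
3. q=(21,1) nearest=0 d=19 new=(6,1) → add node 2 parent=0 cost=4
4. q=(23,8) nearest=2 d=17 new=(10,5) → blocked by [3,7]×[2,5], reject
5. q=(14,15) nearest=1 d=13 new=(5,9) → add node 3 parent=1 cost=8
6. q=(2,9) nearest=3 d=3 new=(2,9) → add node 4 parent=3 cost=11
7. q=(19,7) nearest=2 d=13 new=(10,5) → blocked by [3,7]×[2,5], reject
8. q=(10,13) nearest=3 d=5 new=(9,13) → add node 5 parent=3 cost=12
9. q=(5,15) nearest=5 d=4 new=(5,15) → add node 6 parent=5 cost=16
10. q=(14,1) nearest=2 d=8 new=(10,1) → add node 7 parent=2 cost=8
11. q=(8,16) nearest=5 d=3 new=(8,16) → add node 8 parent=5 cost=15
12. q=(20,16) nearest=5 d=11 new=(13,16) → add node 9 parent=5 cost=16
13. q=(17,15) nearest=9 d=4 new=(17,15) → add node 10 parent=9 cost=20
14. q=(11,13) nearest=5 d=2 new=(11,13) → add node 11 parent=5 cost=14
15. q=(15,11) nearest=10 d=4 new=(15,11) → blocked by [12,15]×[11,14], reject
16. q=(18,9) nearest=10 d=6 new=(18,11) → blocked by [17,22]×[7,11], reject
17. q=(12,14) nearest=11 d=1 new=(12,14) → blocked by [12,15]×[11,14], reject
18. q=(17,3) nearest=7 d=7 new=(14,3) → blocked by [14,16]×[0,3], reject
19. q=(9,15) nearest=8 d=1 new=(9,15) → add node 12 parent=8 cost=16
20. q=(21,2) nearest=7 d=11 new=(14,2) → blocked by [14,16]×[0,3], reject
21. q=(12,6) nearest=7 d=5 new=(12,5) → blocked by [8,13]×[3,7], reject
22. q=(24,5) nearest=10 d=10 new=(21,11) → blocked by [19,21]×[12,15], reject
23. q=(1,4) nearest=1 d=1 new=(1,4) → add node 13 parent=1 cost=5
24. q=(17,8) nearest=11 d=6 new=(15,9) → blocked by [12,15]×[11,14], reject
25. q=(3,12) nearest=3 d=3 new=(3,12) → add node 14 parent=3 cost=11

Path: 0 1 3 5 8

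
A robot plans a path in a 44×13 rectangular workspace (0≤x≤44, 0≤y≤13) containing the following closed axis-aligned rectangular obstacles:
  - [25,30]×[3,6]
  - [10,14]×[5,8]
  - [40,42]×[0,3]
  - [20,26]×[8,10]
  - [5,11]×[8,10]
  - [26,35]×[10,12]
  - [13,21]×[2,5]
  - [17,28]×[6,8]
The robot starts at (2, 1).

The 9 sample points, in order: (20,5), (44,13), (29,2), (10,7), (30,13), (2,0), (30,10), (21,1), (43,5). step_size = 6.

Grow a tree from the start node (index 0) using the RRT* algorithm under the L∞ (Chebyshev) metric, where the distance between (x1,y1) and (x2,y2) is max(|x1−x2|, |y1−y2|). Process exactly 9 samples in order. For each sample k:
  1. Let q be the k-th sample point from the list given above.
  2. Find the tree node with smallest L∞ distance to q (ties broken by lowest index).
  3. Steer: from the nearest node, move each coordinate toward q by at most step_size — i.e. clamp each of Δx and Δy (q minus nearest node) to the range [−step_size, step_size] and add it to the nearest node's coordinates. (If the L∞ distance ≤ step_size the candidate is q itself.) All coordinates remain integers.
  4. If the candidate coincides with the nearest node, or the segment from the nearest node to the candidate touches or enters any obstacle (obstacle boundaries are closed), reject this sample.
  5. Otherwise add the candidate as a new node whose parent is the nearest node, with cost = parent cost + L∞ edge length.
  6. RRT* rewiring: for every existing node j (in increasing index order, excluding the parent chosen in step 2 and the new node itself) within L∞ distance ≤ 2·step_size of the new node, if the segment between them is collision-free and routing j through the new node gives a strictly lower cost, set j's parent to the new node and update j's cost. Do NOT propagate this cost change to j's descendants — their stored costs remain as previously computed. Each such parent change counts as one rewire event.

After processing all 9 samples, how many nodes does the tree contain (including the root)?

1. q=(20,5) nearest=0 d=18 new=(8,5) → add node 1 parent=0 cost=6
2. q=(44,13) nearest=1 d=36 new=(14,11) → blocked by [10,14]×[5,8], reject
3. q=(29,2) nearest=1 d=21 new=(14,2) → blocked by [13,21]×[2,5], reject
4. q=(10,7) nearest=1 d=2 new=(10,7) → blocked by [10,14]×[5,8], reject
5. q=(30,13) nearest=1 d=22 new=(14,11) → blocked by [10,14]×[5,8], reject
6. q=(2,0) nearest=0 d=1 new=(2,0) → add node 2 parent=0 cost=1
7. q=(30,10) nearest=1 d=22 new=(14,10) → blocked by [10,14]×[5,8], reject
8. q=(21,1) nearest=1 d=13 new=(14,1) → add node 3 parent=1 cost=12
9. q=(43,5) nearest=3 d=29 new=(20,5) → blocked by [13,21]×[2,5], reject

Node count: 4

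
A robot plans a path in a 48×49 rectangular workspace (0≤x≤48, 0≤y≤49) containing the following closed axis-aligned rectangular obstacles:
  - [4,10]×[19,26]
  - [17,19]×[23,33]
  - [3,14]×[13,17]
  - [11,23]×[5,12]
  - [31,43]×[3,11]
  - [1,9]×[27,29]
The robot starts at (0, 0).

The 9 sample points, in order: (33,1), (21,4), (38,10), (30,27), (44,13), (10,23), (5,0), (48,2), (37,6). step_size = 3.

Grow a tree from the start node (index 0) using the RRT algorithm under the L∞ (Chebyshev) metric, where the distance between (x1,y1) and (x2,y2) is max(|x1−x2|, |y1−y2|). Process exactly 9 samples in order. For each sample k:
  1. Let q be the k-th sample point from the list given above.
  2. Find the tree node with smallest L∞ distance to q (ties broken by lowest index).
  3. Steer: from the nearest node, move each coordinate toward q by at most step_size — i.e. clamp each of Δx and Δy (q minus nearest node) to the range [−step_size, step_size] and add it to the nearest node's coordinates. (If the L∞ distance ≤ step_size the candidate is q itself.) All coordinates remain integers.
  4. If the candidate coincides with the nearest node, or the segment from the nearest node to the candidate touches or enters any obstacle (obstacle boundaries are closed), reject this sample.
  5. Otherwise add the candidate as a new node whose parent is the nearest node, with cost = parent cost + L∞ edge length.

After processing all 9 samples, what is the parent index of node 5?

1. q=(33,1) nearest=0 d=33 new=(3,1) → add node 1 parent=0 cost=3
2. q=(21,4) nearest=1 d=18 new=(6,4) → add node 2 parent=1 cost=6
3. q=(38,10) nearest=2 d=32 new=(9,7) → add node 3 parent=2 cost=9
4. q=(30,27) nearest=3 d=21 new=(12,10) → blocked by [11,23]×[5,12], reject
5. q=(44,13) nearest=3 d=35 new=(12,10) → blocked by [11,23]×[5,12], reject
6. q=(10,23) nearest=3 d=16 new=(10,10) → add node 4 parent=3 cost=12
7. q=(5,0) nearest=1 d=2 new=(5,0) → add node 5 parent=1 cost=5
8. q=(48,2) nearest=4 d=38 new=(13,7) → blocked by [11,23]×[5,12], reject
9. q=(37,6) nearest=4 d=27 new=(13,7) → blocked by [11,23]×[5,12], reject

Parent of node 5: 1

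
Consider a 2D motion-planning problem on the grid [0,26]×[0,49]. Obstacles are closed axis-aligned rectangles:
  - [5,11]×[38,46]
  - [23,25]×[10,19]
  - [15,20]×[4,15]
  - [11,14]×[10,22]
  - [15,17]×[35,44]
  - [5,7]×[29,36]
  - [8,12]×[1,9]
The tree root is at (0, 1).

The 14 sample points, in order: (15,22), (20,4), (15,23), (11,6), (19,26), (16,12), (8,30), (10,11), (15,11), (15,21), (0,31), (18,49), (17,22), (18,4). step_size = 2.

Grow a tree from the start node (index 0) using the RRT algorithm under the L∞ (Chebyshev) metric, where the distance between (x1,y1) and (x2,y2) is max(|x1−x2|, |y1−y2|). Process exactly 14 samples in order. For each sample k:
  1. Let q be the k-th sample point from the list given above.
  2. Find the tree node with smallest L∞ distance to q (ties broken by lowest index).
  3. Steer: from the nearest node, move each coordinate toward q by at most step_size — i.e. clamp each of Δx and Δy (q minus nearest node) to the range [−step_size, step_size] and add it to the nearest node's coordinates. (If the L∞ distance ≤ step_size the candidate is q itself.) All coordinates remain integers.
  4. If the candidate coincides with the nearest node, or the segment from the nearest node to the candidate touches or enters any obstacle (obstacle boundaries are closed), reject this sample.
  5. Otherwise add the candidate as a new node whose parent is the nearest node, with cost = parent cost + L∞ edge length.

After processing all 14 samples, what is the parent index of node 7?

1. q=(15,22) nearest=0 d=21 new=(2,3) → add node 1 parent=0 cost=2
2. q=(20,4) nearest=1 d=18 new=(4,4) → add node 2 parent=1 cost=4
3. q=(15,23) nearest=2 d=19 new=(6,6) → add node 3 parent=2 cost=6
4. q=(11,6) nearest=3 d=5 new=(8,6) → blocked by [8,12]×[1,9], reject
5. q=(19,26) nearest=3 d=20 new=(8,8) → blocked by [8,12]×[1,9], reject
6. q=(16,12) nearest=3 d=10 new=(8,8) → blocked by [8,12]×[1,9], reject
7. q=(8,30) nearest=3 d=24 new=(8,8) → blocked by [8,12]×[1,9], reject
8. q=(10,11) nearest=3 d=5 new=(8,8) → blocked by [8,12]×[1,9], reject
9. q=(15,11) nearest=3 d=9 new=(8,8) → blocked by [8,12]×[1,9], reject
10. q=(15,21) nearest=3 d=15 new=(8,8) → blocked by [8,12]×[1,9], reject
11. q=(0,31) nearest=3 d=25 new=(4,8) → add node 4 parent=3 cost=8
12. q=(18,49) nearest=4 d=41 new=(6,10) → add node 5 parent=4 cost=10
13. q=(17,22) nearest=5 d=12 new=(8,12) → add node 6 parent=5 cost=12
14. q=(18,4) nearest=6 d=10 new=(10,10) → add node 7 parent=6 cost=14

Parent of node 7: 6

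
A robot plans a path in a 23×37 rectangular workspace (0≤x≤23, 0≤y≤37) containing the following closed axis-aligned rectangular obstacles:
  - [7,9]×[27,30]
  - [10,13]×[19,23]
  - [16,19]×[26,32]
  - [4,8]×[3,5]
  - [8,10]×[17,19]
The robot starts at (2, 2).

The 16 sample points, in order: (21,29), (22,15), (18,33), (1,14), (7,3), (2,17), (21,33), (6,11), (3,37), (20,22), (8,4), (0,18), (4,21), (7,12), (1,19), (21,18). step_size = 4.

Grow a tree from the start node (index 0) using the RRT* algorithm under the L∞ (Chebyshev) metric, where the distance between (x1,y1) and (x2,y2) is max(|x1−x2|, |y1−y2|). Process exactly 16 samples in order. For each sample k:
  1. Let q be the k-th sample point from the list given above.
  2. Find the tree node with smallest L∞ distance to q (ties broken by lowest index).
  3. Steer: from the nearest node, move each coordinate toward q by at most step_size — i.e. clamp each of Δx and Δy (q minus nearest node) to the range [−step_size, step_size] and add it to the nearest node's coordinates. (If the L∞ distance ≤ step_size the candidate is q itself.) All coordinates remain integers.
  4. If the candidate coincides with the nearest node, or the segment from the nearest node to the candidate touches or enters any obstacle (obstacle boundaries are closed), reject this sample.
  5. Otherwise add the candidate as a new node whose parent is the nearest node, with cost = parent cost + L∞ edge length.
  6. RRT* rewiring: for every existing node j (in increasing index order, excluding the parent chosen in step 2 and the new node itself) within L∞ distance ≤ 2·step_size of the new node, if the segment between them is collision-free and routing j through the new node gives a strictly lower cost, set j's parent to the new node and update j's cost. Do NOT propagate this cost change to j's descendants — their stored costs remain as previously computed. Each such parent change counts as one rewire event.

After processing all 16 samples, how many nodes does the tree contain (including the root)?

Node count: 11

1. q=(21,29) nearest=0 d=27 new=(6,6) → blocked by [4,8]×[3,5], reject
2. q=(22,15) nearest=0 d=20 new=(6,6) → blocked by [4,8]×[3,5], reject
3. q=(18,33) nearest=0 d=31 new=(6,6) → blocked by [4,8]×[3,5], reject
4. q=(1,14) nearest=0 d=12 new=(1,6) → add node 1 parent=0 cost=4
5. q=(7,3) nearest=0 d=5 new=(6,3) → blocked by [4,8]×[3,5], reject
6. q=(2,17) nearest=1 d=11 new=(2,10) → add node 2 parent=1 cost=8
7. q=(21,33) nearest=2 d=23 new=(6,14) → add node 3 parent=2 cost=12
8. q=(6,11) nearest=3 d=3 new=(6,11) → add node 4 parent=3 cost=15
9. q=(3,37) nearest=3 d=23 new=(3,18) → add node 5 parent=3 cost=16
10. q=(20,22) nearest=3 d=14 new=(10,18) → blocked by [8,10]×[17,19], reject
11. q=(8,4) nearest=0 d=6 new=(6,4) → blocked by [4,8]×[3,5], reject
12. q=(0,18) nearest=5 d=3 new=(0,18) → add node 6 parent=5 cost=19
13. q=(4,21) nearest=5 d=3 new=(4,21) → add node 7 parent=5 cost=19
14. q=(7,12) nearest=4 d=1 new=(7,12) → add node 8 parent=4 cost=16
15. q=(1,19) nearest=6 d=1 new=(1,19) → add node 9 parent=6 cost=20
16. q=(21,18) nearest=8 d=14 new=(11,16) → add node 10 parent=8 cost=20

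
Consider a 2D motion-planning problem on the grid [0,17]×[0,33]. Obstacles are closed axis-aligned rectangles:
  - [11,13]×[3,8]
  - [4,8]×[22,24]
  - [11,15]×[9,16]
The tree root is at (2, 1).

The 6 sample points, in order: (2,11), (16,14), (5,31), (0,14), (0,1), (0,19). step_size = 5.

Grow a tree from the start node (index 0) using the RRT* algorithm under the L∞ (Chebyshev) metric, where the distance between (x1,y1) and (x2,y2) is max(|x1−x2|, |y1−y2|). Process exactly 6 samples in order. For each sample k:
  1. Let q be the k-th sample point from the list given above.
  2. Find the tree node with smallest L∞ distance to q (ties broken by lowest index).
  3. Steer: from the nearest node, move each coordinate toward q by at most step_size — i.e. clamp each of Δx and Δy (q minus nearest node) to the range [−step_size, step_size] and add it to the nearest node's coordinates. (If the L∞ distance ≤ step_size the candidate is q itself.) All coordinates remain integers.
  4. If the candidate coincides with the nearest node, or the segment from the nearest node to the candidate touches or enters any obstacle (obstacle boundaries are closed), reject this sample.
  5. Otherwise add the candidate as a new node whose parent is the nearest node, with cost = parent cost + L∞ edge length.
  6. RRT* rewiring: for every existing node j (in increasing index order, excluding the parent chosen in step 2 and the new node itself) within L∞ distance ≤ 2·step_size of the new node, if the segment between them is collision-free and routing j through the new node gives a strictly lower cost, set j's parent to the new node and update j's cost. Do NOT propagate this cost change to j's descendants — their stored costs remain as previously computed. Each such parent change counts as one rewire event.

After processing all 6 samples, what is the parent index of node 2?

1. q=(2,11) nearest=0 d=10 new=(2,6) → add node 1 parent=0 cost=5
2. q=(16,14) nearest=0 d=14 new=(7,6) → add node 2 parent=0 cost=5
3. q=(5,31) nearest=1 d=25 new=(5,11) → add node 3 parent=1 cost=10
4. q=(0,14) nearest=3 d=5 new=(0,14) → add node 4 parent=3 cost=15
5. q=(0,1) nearest=0 d=2 new=(0,1) → add node 5 parent=0 cost=2
6. q=(0,19) nearest=4 d=5 new=(0,19) → add node 6 parent=4 cost=20

Parent of node 2: 0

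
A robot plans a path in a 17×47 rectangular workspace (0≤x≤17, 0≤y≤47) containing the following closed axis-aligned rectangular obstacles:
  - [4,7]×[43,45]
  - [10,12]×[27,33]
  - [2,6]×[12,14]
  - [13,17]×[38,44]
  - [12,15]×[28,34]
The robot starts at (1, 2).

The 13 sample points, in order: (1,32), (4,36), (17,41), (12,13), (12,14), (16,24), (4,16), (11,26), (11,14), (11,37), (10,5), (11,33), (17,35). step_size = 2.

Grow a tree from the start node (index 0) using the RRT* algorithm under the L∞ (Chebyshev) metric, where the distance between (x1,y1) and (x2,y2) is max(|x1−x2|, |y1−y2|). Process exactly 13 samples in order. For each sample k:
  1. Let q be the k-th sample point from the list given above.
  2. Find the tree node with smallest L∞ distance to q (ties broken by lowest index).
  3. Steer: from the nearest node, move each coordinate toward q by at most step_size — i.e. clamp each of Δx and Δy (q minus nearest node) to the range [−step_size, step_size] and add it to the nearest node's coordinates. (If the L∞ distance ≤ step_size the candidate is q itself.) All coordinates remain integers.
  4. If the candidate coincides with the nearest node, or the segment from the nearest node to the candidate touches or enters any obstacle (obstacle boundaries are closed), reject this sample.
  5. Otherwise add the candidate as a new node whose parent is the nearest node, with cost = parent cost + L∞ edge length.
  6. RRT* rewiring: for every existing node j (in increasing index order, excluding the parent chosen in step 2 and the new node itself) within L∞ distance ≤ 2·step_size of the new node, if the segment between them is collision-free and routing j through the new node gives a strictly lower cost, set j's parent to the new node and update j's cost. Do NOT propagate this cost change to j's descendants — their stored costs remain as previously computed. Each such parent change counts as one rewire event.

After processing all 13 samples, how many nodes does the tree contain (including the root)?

1. q=(1,32) nearest=0 d=30 new=(1,4) → add node 1 parent=0 cost=2
2. q=(4,36) nearest=1 d=32 new=(3,6) → add node 2 parent=1 cost=4
3. q=(17,41) nearest=2 d=35 new=(5,8) → add node 3 parent=2 cost=6
4. q=(12,13) nearest=3 d=7 new=(7,10) → add node 4 parent=3 cost=8
5. q=(12,14) nearest=4 d=5 new=(9,12) → add node 5 parent=4 cost=10
6. q=(16,24) nearest=5 d=12 new=(11,14) → add node 6 parent=5 cost=12
7. q=(4,16) nearest=5 d=5 new=(7,14) → add node 7 parent=5 cost=12
8. q=(11,26) nearest=6 d=12 new=(11,16) → add node 8 parent=6 cost=14
9. q=(11,14) nearest=6 d=0 → coincident, reject
10. q=(11,37) nearest=8 d=21 new=(11,18) → add node 9 parent=8 cost=16
11. q=(10,5) nearest=3 d=5 new=(7,6) → add node 10 parent=3 cost=8
12. q=(11,33) nearest=9 d=15 new=(11,20) → add node 11 parent=9 cost=18
13. q=(17,35) nearest=11 d=15 new=(13,22) → add node 12 parent=11 cost=20

Node count: 13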